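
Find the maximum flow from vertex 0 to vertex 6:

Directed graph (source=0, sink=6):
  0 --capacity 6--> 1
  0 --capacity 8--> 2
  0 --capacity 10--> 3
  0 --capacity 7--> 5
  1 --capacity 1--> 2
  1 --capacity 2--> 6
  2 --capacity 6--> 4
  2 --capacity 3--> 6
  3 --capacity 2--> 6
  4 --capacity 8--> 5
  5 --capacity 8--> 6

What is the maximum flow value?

Computing max flow:
  Flow on (0->1): 3/6
  Flow on (0->2): 8/8
  Flow on (0->3): 2/10
  Flow on (0->5): 2/7
  Flow on (1->2): 1/1
  Flow on (1->6): 2/2
  Flow on (2->4): 6/6
  Flow on (2->6): 3/3
  Flow on (3->6): 2/2
  Flow on (4->5): 6/8
  Flow on (5->6): 8/8
Maximum flow = 15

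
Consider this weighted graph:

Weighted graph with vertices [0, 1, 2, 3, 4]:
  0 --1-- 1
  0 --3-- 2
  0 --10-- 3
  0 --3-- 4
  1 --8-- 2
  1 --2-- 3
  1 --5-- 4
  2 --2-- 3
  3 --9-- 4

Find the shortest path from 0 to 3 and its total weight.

Using Dijkstra's algorithm from vertex 0:
Shortest path: 0 -> 1 -> 3
Total weight: 1 + 2 = 3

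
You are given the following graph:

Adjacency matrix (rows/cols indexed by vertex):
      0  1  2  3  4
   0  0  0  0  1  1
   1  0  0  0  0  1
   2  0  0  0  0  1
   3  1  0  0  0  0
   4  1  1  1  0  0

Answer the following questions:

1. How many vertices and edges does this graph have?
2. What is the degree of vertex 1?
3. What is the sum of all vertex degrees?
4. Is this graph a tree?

Count: 5 vertices, 4 edges.
Vertex 1 has neighbors [4], degree = 1.
Handshaking lemma: 2 * 4 = 8.
A graph is a tree iff it is connected and has exactly n-1 edges. This graph is connected (all 5 vertices in one component) and has 5-1 = 4 edges. It is a tree.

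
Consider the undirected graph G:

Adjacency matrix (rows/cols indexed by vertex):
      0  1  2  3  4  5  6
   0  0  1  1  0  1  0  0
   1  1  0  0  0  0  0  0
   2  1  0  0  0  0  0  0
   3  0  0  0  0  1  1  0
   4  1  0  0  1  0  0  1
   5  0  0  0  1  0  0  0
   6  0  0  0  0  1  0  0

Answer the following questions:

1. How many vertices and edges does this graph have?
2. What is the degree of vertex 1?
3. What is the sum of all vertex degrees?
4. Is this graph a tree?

Count: 7 vertices, 6 edges.
Vertex 1 has neighbors [0], degree = 1.
Handshaking lemma: 2 * 6 = 12.
A graph is a tree iff it is connected and has exactly n-1 edges. This graph is connected (all 7 vertices in one component) and has 7-1 = 6 edges. It is a tree.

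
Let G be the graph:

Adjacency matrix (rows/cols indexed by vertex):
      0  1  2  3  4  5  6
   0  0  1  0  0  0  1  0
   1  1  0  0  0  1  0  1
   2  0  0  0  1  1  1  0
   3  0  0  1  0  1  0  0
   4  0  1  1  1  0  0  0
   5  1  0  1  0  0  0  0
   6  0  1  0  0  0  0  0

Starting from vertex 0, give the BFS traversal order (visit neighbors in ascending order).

BFS from vertex 0 (neighbors processed in ascending order):
Visit order: 0, 1, 5, 4, 6, 2, 3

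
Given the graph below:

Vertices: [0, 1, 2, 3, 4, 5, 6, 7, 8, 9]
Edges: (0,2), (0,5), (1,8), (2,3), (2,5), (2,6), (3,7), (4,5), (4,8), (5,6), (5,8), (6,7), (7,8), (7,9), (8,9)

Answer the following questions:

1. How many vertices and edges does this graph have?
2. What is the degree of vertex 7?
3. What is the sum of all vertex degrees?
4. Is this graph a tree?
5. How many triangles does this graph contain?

Count: 10 vertices, 15 edges.
Vertex 7 has neighbors [3, 6, 8, 9], degree = 4.
Handshaking lemma: 2 * 15 = 30.
A tree on 10 vertices has 9 edges. This graph has 15 edges (6 extra). Not a tree.
Number of triangles = 4.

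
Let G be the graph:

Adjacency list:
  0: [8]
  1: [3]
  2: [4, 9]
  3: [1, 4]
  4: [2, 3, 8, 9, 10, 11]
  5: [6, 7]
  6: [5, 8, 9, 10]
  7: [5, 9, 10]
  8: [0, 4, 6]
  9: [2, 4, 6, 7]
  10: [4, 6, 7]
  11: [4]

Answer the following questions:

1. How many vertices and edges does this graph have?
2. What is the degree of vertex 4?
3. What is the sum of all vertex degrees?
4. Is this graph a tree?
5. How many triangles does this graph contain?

Count: 12 vertices, 16 edges.
Vertex 4 has neighbors [2, 3, 8, 9, 10, 11], degree = 6.
Handshaking lemma: 2 * 16 = 32.
A tree on 12 vertices has 11 edges. This graph has 16 edges (5 extra). Not a tree.
Number of triangles = 1.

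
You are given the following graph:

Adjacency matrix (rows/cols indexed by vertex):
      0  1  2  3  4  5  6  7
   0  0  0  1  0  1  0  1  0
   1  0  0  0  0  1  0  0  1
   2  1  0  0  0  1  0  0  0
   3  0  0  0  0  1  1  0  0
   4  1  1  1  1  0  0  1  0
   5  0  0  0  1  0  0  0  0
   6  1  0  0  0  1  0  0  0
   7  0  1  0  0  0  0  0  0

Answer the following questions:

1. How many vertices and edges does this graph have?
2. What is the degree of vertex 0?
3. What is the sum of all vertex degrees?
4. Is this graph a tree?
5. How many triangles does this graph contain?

Count: 8 vertices, 9 edges.
Vertex 0 has neighbors [2, 4, 6], degree = 3.
Handshaking lemma: 2 * 9 = 18.
A tree on 8 vertices has 7 edges. This graph has 9 edges (2 extra). Not a tree.
Number of triangles = 2.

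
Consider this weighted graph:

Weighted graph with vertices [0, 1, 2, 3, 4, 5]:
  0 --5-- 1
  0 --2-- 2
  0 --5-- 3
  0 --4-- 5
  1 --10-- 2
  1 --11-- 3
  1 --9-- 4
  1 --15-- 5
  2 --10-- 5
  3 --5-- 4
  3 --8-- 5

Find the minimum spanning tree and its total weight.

Applying Kruskal's algorithm (sort edges by weight, add if no cycle):
  Add (0,2) w=2
  Add (0,5) w=4
  Add (0,1) w=5
  Add (0,3) w=5
  Add (3,4) w=5
  Skip (3,5) w=8 (creates cycle)
  Skip (1,4) w=9 (creates cycle)
  Skip (1,2) w=10 (creates cycle)
  Skip (2,5) w=10 (creates cycle)
  Skip (1,3) w=11 (creates cycle)
  Skip (1,5) w=15 (creates cycle)
MST weight = 21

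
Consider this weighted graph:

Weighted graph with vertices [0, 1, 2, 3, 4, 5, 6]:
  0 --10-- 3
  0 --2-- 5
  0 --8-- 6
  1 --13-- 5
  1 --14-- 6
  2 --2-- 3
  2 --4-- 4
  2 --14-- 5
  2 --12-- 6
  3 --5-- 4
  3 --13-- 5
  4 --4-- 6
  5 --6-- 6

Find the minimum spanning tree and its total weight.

Applying Kruskal's algorithm (sort edges by weight, add if no cycle):
  Add (0,5) w=2
  Add (2,3) w=2
  Add (2,4) w=4
  Add (4,6) w=4
  Skip (3,4) w=5 (creates cycle)
  Add (5,6) w=6
  Skip (0,6) w=8 (creates cycle)
  Skip (0,3) w=10 (creates cycle)
  Skip (2,6) w=12 (creates cycle)
  Add (1,5) w=13
  Skip (3,5) w=13 (creates cycle)
  Skip (1,6) w=14 (creates cycle)
  Skip (2,5) w=14 (creates cycle)
MST weight = 31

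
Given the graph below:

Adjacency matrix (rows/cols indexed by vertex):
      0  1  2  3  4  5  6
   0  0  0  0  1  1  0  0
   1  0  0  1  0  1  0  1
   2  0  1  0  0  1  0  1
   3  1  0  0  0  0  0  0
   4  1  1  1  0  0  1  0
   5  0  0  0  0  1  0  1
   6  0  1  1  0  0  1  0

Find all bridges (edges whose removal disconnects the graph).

A bridge is an edge whose removal increases the number of connected components.
Bridges found: (0,3), (0,4)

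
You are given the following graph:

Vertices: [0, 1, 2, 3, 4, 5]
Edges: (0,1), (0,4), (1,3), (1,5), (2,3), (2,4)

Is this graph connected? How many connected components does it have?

Checking connectivity: the graph has 1 connected component(s).
All vertices are reachable from each other. The graph IS connected.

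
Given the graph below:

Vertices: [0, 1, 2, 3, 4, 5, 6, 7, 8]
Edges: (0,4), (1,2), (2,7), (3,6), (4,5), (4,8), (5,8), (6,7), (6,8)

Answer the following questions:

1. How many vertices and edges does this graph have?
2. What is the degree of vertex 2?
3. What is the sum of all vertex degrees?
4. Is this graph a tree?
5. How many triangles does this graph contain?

Count: 9 vertices, 9 edges.
Vertex 2 has neighbors [1, 7], degree = 2.
Handshaking lemma: 2 * 9 = 18.
A tree on 9 vertices has 8 edges. This graph has 9 edges (1 extra). Not a tree.
Number of triangles = 1.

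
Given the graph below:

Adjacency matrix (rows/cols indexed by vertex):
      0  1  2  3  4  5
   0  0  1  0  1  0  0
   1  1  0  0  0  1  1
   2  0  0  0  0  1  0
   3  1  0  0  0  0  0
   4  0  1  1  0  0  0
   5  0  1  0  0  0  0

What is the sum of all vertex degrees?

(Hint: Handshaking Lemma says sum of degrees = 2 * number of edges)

Count edges: 5 edges.
By Handshaking Lemma: sum of degrees = 2 * 5 = 10.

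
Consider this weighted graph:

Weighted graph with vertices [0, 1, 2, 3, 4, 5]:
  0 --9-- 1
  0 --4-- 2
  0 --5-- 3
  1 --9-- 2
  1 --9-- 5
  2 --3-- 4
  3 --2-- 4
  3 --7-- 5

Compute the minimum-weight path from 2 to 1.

Using Dijkstra's algorithm from vertex 2:
Shortest path: 2 -> 1
Total weight: 9 = 9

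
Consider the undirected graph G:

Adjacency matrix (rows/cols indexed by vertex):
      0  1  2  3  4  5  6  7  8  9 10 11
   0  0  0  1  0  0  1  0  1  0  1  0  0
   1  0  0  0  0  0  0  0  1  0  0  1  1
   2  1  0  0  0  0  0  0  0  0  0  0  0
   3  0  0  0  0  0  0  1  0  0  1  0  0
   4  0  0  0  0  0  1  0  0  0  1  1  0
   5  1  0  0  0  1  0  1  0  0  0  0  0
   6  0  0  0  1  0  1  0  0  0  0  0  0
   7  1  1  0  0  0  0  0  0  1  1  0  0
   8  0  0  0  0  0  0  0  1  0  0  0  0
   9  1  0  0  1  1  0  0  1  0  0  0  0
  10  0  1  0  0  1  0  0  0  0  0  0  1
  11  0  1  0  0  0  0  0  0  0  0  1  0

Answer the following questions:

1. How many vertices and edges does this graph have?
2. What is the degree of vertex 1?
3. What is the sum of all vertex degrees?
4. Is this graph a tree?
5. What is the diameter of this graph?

Count: 12 vertices, 16 edges.
Vertex 1 has neighbors [7, 10, 11], degree = 3.
Handshaking lemma: 2 * 16 = 32.
A tree on 12 vertices has 11 edges. This graph has 16 edges (5 extra). Not a tree.
Diameter (longest shortest path) = 4.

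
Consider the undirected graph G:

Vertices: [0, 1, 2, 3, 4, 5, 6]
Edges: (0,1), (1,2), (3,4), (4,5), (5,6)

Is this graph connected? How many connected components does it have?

Checking connectivity: the graph has 2 connected component(s).
Components: [[0, 1, 2], [3, 4, 5, 6]]. The graph is NOT connected.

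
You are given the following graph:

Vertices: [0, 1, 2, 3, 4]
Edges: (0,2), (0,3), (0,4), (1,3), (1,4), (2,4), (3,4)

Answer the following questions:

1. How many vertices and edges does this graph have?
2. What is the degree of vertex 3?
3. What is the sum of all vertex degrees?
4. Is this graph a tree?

Count: 5 vertices, 7 edges.
Vertex 3 has neighbors [0, 1, 4], degree = 3.
Handshaking lemma: 2 * 7 = 14.
A tree on 5 vertices has 4 edges. This graph has 7 edges (3 extra). Not a tree.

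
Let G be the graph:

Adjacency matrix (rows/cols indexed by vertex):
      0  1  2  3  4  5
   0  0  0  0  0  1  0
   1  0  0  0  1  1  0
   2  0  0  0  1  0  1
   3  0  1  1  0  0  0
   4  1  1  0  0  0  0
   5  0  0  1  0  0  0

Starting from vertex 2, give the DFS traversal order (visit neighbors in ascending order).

DFS from vertex 2 (neighbors processed in ascending order):
Visit order: 2, 3, 1, 4, 0, 5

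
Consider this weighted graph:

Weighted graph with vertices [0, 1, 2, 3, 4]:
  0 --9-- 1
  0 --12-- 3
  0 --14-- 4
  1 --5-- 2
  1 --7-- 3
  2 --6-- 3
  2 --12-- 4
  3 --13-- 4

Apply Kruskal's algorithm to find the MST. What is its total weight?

Applying Kruskal's algorithm (sort edges by weight, add if no cycle):
  Add (1,2) w=5
  Add (2,3) w=6
  Skip (1,3) w=7 (creates cycle)
  Add (0,1) w=9
  Skip (0,3) w=12 (creates cycle)
  Add (2,4) w=12
  Skip (3,4) w=13 (creates cycle)
  Skip (0,4) w=14 (creates cycle)
MST weight = 32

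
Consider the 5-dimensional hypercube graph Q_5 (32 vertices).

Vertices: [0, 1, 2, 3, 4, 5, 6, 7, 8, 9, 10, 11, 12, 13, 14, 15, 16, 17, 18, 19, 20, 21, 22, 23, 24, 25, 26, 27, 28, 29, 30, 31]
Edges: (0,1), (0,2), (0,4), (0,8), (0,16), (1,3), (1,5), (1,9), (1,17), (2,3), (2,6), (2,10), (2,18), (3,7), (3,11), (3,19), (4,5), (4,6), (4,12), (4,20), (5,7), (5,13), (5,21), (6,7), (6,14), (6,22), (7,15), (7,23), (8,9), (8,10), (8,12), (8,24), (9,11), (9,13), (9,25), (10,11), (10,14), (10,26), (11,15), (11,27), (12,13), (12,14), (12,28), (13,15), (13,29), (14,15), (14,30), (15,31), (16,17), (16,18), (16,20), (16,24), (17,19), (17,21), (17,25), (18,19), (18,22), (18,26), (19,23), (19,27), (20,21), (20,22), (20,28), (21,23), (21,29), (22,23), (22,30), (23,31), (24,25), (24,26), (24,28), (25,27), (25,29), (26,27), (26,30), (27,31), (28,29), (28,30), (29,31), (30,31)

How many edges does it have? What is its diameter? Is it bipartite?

The 5-dimensional hypercube Q_5 has 32 vertices and each vertex has degree 5.
Total edges = 32 * 5 / 2 = 80.
Diameter = 5 (max Hamming distance between binary labels).
Hypercubes are bipartite (partition by parity of binary representation).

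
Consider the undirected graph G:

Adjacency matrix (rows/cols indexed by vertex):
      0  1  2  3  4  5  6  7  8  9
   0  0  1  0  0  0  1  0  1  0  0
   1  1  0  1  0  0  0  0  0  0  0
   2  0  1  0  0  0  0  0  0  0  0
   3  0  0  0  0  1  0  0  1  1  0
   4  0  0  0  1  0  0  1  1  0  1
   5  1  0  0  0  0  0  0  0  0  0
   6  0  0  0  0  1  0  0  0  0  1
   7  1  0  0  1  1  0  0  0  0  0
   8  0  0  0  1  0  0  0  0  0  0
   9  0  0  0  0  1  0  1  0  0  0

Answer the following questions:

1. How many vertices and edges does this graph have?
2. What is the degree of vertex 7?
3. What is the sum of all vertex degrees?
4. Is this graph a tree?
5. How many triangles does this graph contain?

Count: 10 vertices, 11 edges.
Vertex 7 has neighbors [0, 3, 4], degree = 3.
Handshaking lemma: 2 * 11 = 22.
A tree on 10 vertices has 9 edges. This graph has 11 edges (2 extra). Not a tree.
Number of triangles = 2.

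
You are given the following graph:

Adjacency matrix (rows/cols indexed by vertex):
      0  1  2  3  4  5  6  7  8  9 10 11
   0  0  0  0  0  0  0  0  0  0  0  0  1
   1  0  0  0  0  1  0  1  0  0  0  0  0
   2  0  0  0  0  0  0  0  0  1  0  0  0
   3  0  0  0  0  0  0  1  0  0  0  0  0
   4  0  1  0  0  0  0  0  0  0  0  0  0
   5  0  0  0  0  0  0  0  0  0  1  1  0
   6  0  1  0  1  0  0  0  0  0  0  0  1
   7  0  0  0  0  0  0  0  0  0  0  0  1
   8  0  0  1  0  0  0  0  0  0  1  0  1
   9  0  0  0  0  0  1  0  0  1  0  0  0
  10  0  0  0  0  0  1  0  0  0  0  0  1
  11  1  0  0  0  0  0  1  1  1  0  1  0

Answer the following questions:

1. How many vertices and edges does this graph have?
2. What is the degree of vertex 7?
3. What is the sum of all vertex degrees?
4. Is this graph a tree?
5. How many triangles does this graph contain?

Count: 12 vertices, 12 edges.
Vertex 7 has neighbors [11], degree = 1.
Handshaking lemma: 2 * 12 = 24.
A tree on 12 vertices has 11 edges. This graph has 12 edges (1 extra). Not a tree.
Number of triangles = 0.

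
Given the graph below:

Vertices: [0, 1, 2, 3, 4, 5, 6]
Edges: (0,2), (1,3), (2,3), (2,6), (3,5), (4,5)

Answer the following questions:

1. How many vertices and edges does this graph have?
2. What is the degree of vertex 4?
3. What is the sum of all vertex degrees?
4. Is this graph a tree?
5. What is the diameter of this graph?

Count: 7 vertices, 6 edges.
Vertex 4 has neighbors [5], degree = 1.
Handshaking lemma: 2 * 6 = 12.
A graph is a tree iff it is connected and has exactly n-1 edges. This graph is connected (all 7 vertices in one component) and has 7-1 = 6 edges. It is a tree.
Diameter (longest shortest path) = 4.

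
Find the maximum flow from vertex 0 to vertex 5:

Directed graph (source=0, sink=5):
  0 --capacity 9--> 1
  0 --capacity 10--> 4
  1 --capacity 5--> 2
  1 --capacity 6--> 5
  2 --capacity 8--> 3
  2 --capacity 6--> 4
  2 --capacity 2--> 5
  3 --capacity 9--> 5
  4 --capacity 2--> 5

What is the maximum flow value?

Computing max flow:
  Flow on (0->1): 9/9
  Flow on (0->4): 2/10
  Flow on (1->2): 3/5
  Flow on (1->5): 6/6
  Flow on (2->3): 1/8
  Flow on (2->5): 2/2
  Flow on (3->5): 1/9
  Flow on (4->5): 2/2
Maximum flow = 11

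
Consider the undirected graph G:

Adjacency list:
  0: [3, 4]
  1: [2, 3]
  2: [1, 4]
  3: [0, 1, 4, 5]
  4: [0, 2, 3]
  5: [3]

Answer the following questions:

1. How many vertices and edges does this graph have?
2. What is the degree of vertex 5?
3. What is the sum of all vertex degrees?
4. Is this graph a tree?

Count: 6 vertices, 7 edges.
Vertex 5 has neighbors [3], degree = 1.
Handshaking lemma: 2 * 7 = 14.
A tree on 6 vertices has 5 edges. This graph has 7 edges (2 extra). Not a tree.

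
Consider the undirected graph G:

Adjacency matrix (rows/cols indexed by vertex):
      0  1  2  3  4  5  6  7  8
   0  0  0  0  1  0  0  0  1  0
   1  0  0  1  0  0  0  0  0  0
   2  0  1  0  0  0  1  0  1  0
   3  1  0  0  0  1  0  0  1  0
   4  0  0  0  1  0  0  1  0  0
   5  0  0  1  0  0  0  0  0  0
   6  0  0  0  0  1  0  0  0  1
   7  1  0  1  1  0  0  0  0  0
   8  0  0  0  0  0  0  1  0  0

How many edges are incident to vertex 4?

Vertex 4 has neighbors [3, 6], so deg(4) = 2.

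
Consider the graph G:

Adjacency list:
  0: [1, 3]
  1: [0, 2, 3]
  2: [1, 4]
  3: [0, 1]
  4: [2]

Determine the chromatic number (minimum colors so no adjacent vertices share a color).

The graph has a maximum clique of size 3 (lower bound on chromatic number).
A valid 3-coloring: {0: 1, 1: 0, 2: 1, 3: 2, 4: 0}.
Chromatic number = 3.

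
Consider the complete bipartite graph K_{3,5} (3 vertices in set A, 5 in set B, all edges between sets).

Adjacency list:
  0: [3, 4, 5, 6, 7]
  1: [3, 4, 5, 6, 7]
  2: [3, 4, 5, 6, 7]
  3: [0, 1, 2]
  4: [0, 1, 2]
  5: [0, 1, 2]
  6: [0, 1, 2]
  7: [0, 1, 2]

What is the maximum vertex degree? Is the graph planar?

Set-A vertices have degree 5; set-B vertices have degree 3. Maximum degree = max(3,5) = 5.
K_{3,5} contains K_{3,3} as a subgraph (since both sides have >= 3 vertices); by Kuratowski's theorem it is not planar.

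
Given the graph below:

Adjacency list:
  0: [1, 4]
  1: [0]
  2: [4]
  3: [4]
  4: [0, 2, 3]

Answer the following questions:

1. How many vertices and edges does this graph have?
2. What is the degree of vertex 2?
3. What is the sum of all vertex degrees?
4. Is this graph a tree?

Count: 5 vertices, 4 edges.
Vertex 2 has neighbors [4], degree = 1.
Handshaking lemma: 2 * 4 = 8.
A graph is a tree iff it is connected and has exactly n-1 edges. This graph is connected (all 5 vertices in one component) and has 5-1 = 4 edges. It is a tree.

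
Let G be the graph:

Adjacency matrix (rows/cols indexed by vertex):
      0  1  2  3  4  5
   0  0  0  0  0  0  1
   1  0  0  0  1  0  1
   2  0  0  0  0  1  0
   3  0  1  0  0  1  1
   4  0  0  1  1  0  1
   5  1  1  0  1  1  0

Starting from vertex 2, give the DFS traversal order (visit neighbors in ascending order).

DFS from vertex 2 (neighbors processed in ascending order):
Visit order: 2, 4, 3, 1, 5, 0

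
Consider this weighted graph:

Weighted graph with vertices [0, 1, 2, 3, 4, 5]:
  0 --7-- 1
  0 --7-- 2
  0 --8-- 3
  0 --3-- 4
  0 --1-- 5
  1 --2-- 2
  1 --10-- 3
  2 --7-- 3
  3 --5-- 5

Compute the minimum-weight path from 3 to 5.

Using Dijkstra's algorithm from vertex 3:
Shortest path: 3 -> 5
Total weight: 5 = 5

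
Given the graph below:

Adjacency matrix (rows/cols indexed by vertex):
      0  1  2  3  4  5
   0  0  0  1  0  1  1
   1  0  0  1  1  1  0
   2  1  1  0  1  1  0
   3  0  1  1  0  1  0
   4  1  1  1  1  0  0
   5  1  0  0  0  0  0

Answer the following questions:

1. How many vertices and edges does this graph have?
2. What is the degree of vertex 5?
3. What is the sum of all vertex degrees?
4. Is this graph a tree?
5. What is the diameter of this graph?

Count: 6 vertices, 9 edges.
Vertex 5 has neighbors [0], degree = 1.
Handshaking lemma: 2 * 9 = 18.
A tree on 6 vertices has 5 edges. This graph has 9 edges (4 extra). Not a tree.
Diameter (longest shortest path) = 3.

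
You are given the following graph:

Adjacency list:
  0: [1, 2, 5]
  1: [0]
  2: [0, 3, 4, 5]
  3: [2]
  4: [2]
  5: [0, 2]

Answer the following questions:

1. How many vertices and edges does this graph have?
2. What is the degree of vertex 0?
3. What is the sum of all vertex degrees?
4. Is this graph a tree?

Count: 6 vertices, 6 edges.
Vertex 0 has neighbors [1, 2, 5], degree = 3.
Handshaking lemma: 2 * 6 = 12.
A tree on 6 vertices has 5 edges. This graph has 6 edges (1 extra). Not a tree.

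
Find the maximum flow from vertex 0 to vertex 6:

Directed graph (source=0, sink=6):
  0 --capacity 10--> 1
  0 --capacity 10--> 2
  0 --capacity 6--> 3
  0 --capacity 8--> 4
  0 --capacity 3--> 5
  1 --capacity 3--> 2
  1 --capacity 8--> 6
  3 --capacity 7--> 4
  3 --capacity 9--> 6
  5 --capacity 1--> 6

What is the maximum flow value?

Computing max flow:
  Flow on (0->1): 8/10
  Flow on (0->3): 6/6
  Flow on (0->5): 1/3
  Flow on (1->6): 8/8
  Flow on (3->6): 6/9
  Flow on (5->6): 1/1
Maximum flow = 15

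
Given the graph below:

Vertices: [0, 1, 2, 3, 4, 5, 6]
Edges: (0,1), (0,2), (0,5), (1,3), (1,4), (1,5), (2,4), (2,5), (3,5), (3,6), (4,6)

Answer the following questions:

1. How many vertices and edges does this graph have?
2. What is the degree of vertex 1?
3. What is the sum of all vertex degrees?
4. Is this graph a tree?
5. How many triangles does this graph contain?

Count: 7 vertices, 11 edges.
Vertex 1 has neighbors [0, 3, 4, 5], degree = 4.
Handshaking lemma: 2 * 11 = 22.
A tree on 7 vertices has 6 edges. This graph has 11 edges (5 extra). Not a tree.
Number of triangles = 3.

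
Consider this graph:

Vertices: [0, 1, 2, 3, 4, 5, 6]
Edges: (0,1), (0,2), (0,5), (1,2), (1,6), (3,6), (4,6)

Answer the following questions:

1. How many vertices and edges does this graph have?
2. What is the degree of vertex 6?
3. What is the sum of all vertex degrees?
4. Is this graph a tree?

Count: 7 vertices, 7 edges.
Vertex 6 has neighbors [1, 3, 4], degree = 3.
Handshaking lemma: 2 * 7 = 14.
A tree on 7 vertices has 6 edges. This graph has 7 edges (1 extra). Not a tree.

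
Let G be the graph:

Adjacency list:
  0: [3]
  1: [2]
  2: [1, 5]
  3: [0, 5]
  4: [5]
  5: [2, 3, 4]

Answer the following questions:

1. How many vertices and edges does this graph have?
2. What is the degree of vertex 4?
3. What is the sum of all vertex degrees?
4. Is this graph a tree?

Count: 6 vertices, 5 edges.
Vertex 4 has neighbors [5], degree = 1.
Handshaking lemma: 2 * 5 = 10.
A graph is a tree iff it is connected and has exactly n-1 edges. This graph is connected (all 6 vertices in one component) and has 6-1 = 5 edges. It is a tree.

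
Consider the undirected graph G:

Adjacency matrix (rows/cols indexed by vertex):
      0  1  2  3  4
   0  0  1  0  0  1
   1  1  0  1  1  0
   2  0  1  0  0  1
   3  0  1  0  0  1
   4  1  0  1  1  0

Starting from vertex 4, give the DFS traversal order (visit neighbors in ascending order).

DFS from vertex 4 (neighbors processed in ascending order):
Visit order: 4, 0, 1, 2, 3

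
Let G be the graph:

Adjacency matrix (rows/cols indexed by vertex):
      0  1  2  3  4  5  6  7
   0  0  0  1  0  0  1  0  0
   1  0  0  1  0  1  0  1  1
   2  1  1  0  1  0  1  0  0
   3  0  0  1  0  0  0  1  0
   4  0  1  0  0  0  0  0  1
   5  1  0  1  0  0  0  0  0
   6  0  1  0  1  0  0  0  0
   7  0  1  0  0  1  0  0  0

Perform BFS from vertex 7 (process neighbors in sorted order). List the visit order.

BFS from vertex 7 (neighbors processed in ascending order):
Visit order: 7, 1, 4, 2, 6, 0, 3, 5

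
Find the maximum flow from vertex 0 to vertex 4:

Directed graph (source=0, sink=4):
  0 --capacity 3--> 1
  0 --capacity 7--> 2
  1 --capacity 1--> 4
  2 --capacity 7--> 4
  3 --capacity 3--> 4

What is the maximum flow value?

Computing max flow:
  Flow on (0->1): 1/3
  Flow on (0->2): 7/7
  Flow on (1->4): 1/1
  Flow on (2->4): 7/7
Maximum flow = 8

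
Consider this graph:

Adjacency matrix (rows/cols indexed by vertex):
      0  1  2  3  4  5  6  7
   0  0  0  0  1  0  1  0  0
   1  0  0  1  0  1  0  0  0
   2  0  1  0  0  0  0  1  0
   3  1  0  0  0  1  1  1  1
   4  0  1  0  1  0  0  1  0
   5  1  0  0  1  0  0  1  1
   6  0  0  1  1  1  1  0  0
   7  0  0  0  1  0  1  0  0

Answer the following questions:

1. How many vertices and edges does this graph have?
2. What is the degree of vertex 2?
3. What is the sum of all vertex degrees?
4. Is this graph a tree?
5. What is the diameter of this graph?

Count: 8 vertices, 12 edges.
Vertex 2 has neighbors [1, 6], degree = 2.
Handshaking lemma: 2 * 12 = 24.
A tree on 8 vertices has 7 edges. This graph has 12 edges (5 extra). Not a tree.
Diameter (longest shortest path) = 3.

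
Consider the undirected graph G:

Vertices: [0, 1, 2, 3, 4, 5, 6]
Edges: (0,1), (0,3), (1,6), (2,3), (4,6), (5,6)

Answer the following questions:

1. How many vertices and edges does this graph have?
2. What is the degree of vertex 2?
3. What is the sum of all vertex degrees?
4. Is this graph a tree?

Count: 7 vertices, 6 edges.
Vertex 2 has neighbors [3], degree = 1.
Handshaking lemma: 2 * 6 = 12.
A graph is a tree iff it is connected and has exactly n-1 edges. This graph is connected (all 7 vertices in one component) and has 7-1 = 6 edges. It is a tree.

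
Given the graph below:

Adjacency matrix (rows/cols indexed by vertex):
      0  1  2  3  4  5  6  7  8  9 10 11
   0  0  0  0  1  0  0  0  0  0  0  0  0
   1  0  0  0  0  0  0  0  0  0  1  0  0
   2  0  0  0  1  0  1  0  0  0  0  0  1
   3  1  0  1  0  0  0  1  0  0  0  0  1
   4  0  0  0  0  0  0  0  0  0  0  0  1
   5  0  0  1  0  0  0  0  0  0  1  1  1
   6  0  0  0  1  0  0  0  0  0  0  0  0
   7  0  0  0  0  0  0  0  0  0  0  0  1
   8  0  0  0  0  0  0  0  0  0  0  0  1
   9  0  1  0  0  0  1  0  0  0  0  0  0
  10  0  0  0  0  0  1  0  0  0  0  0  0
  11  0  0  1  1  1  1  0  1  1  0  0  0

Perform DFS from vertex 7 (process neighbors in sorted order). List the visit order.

DFS from vertex 7 (neighbors processed in ascending order):
Visit order: 7, 11, 2, 3, 0, 6, 5, 9, 1, 10, 4, 8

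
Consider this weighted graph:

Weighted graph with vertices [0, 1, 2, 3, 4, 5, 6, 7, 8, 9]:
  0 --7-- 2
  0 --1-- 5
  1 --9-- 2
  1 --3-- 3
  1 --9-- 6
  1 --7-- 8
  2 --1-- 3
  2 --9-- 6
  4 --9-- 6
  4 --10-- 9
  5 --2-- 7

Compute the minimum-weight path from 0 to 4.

Using Dijkstra's algorithm from vertex 0:
Shortest path: 0 -> 2 -> 6 -> 4
Total weight: 7 + 9 + 9 = 25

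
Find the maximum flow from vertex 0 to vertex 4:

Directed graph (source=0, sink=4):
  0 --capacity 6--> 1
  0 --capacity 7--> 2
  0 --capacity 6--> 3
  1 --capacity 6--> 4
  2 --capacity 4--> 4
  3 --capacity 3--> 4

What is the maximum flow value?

Computing max flow:
  Flow on (0->1): 6/6
  Flow on (0->2): 4/7
  Flow on (0->3): 3/6
  Flow on (1->4): 6/6
  Flow on (2->4): 4/4
  Flow on (3->4): 3/3
Maximum flow = 13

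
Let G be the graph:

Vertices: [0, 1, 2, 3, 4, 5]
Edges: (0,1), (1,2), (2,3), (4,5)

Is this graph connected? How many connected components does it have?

Checking connectivity: the graph has 2 connected component(s).
Components: [[0, 1, 2, 3], [4, 5]]. The graph is NOT connected.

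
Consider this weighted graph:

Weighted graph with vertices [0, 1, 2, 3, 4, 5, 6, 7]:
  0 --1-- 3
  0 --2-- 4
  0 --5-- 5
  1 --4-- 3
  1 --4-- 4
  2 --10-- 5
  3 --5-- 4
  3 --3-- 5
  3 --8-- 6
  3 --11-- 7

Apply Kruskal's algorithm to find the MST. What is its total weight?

Applying Kruskal's algorithm (sort edges by weight, add if no cycle):
  Add (0,3) w=1
  Add (0,4) w=2
  Add (3,5) w=3
  Add (1,3) w=4
  Skip (1,4) w=4 (creates cycle)
  Skip (0,5) w=5 (creates cycle)
  Skip (3,4) w=5 (creates cycle)
  Add (3,6) w=8
  Add (2,5) w=10
  Add (3,7) w=11
MST weight = 39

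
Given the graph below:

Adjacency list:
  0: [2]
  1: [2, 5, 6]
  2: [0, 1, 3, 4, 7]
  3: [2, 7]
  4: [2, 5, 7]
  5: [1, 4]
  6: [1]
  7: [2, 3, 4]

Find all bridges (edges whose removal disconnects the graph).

A bridge is an edge whose removal increases the number of connected components.
Bridges found: (0,2), (1,6)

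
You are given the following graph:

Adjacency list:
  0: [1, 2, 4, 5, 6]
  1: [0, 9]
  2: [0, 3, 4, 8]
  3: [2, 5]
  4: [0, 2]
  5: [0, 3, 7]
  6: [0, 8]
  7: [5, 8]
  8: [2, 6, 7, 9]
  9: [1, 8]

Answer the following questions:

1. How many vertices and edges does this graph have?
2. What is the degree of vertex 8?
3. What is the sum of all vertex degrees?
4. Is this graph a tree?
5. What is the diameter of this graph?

Count: 10 vertices, 14 edges.
Vertex 8 has neighbors [2, 6, 7, 9], degree = 4.
Handshaking lemma: 2 * 14 = 28.
A tree on 10 vertices has 9 edges. This graph has 14 edges (5 extra). Not a tree.
Diameter (longest shortest path) = 3.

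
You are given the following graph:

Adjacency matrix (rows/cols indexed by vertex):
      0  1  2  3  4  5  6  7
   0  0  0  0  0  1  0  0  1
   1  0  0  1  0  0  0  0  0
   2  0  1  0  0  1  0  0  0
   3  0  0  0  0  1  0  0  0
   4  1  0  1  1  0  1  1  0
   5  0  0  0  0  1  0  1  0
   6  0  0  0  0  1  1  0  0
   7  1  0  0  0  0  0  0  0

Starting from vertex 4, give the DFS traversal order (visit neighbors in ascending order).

DFS from vertex 4 (neighbors processed in ascending order):
Visit order: 4, 0, 7, 2, 1, 3, 5, 6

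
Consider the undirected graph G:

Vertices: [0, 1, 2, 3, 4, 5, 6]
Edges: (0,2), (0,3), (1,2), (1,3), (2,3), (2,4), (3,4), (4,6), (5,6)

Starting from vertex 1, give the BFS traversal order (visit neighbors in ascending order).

BFS from vertex 1 (neighbors processed in ascending order):
Visit order: 1, 2, 3, 0, 4, 6, 5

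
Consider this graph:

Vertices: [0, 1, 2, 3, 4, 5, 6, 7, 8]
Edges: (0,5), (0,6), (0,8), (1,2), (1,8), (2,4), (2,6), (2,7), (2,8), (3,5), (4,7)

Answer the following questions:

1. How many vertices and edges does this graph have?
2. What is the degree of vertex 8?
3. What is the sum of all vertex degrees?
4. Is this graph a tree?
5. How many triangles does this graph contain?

Count: 9 vertices, 11 edges.
Vertex 8 has neighbors [0, 1, 2], degree = 3.
Handshaking lemma: 2 * 11 = 22.
A tree on 9 vertices has 8 edges. This graph has 11 edges (3 extra). Not a tree.
Number of triangles = 2.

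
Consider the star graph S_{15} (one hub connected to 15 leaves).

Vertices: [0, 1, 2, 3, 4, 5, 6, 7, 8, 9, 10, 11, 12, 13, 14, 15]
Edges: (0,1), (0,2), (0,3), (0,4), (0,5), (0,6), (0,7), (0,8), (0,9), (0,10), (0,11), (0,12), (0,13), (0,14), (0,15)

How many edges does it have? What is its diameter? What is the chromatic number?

Star graph S_{15}: the hub connects to all 15 leaves.
Edges = 15.
Diameter = 2 (any leaf to hub is 1, leaf to leaf through hub is 2).
Star graphs are bipartite (hub vs leaves), so chromatic number = 2.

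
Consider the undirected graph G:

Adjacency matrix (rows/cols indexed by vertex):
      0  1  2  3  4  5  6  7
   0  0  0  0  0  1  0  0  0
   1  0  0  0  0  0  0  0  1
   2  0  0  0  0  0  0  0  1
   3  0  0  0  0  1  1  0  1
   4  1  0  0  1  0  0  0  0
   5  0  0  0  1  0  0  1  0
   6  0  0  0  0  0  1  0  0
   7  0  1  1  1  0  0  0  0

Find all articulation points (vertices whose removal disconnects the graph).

An articulation point is a vertex whose removal disconnects the graph.
Articulation points: [3, 4, 5, 7]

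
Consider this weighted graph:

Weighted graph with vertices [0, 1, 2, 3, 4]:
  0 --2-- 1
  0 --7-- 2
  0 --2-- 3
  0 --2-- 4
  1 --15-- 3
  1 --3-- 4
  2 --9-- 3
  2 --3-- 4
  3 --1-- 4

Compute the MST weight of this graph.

Applying Kruskal's algorithm (sort edges by weight, add if no cycle):
  Add (3,4) w=1
  Add (0,3) w=2
  Skip (0,4) w=2 (creates cycle)
  Add (0,1) w=2
  Skip (1,4) w=3 (creates cycle)
  Add (2,4) w=3
  Skip (0,2) w=7 (creates cycle)
  Skip (2,3) w=9 (creates cycle)
  Skip (1,3) w=15 (creates cycle)
MST weight = 8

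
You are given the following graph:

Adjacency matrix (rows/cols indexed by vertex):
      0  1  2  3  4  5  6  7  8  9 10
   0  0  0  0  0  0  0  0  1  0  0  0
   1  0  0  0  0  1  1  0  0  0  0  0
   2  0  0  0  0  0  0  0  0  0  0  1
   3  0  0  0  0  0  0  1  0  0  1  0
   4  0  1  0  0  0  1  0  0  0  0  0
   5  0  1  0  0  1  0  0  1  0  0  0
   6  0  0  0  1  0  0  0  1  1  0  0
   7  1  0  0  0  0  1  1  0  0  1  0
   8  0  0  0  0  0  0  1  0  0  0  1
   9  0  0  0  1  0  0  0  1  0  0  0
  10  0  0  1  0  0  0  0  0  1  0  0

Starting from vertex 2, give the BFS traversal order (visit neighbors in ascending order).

BFS from vertex 2 (neighbors processed in ascending order):
Visit order: 2, 10, 8, 6, 3, 7, 9, 0, 5, 1, 4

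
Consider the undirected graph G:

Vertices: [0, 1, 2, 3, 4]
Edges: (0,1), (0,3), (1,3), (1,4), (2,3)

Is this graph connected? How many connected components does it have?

Checking connectivity: the graph has 1 connected component(s).
All vertices are reachable from each other. The graph IS connected.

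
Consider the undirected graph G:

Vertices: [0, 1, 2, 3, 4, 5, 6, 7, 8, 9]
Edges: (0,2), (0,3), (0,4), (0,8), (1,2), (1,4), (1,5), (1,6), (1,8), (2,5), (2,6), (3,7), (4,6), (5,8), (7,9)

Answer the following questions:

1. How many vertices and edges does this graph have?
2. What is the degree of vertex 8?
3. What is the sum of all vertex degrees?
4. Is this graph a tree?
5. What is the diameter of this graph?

Count: 10 vertices, 15 edges.
Vertex 8 has neighbors [0, 1, 5], degree = 3.
Handshaking lemma: 2 * 15 = 30.
A tree on 10 vertices has 9 edges. This graph has 15 edges (6 extra). Not a tree.
Diameter (longest shortest path) = 5.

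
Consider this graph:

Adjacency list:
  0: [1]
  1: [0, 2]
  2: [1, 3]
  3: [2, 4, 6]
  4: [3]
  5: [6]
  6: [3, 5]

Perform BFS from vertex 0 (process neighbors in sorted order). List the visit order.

BFS from vertex 0 (neighbors processed in ascending order):
Visit order: 0, 1, 2, 3, 4, 6, 5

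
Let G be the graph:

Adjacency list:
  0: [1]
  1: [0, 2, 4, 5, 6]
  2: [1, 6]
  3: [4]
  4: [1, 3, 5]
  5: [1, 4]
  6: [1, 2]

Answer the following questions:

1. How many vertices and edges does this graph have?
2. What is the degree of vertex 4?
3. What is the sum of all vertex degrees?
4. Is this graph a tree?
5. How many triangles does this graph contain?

Count: 7 vertices, 8 edges.
Vertex 4 has neighbors [1, 3, 5], degree = 3.
Handshaking lemma: 2 * 8 = 16.
A tree on 7 vertices has 6 edges. This graph has 8 edges (2 extra). Not a tree.
Number of triangles = 2.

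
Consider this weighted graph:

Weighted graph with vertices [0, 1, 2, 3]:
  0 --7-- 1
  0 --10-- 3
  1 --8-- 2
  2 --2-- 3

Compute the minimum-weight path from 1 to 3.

Using Dijkstra's algorithm from vertex 1:
Shortest path: 1 -> 2 -> 3
Total weight: 8 + 2 = 10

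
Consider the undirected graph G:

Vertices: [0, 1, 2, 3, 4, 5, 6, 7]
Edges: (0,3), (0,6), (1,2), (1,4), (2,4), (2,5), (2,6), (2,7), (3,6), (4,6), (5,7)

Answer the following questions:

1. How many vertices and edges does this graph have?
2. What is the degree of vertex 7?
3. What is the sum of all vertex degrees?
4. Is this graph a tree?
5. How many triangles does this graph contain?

Count: 8 vertices, 11 edges.
Vertex 7 has neighbors [2, 5], degree = 2.
Handshaking lemma: 2 * 11 = 22.
A tree on 8 vertices has 7 edges. This graph has 11 edges (4 extra). Not a tree.
Number of triangles = 4.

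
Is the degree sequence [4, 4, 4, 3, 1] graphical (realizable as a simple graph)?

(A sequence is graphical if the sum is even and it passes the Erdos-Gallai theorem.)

Sum of degrees = 16. Sum is even but fails Erdos-Gallai. The sequence is NOT graphical.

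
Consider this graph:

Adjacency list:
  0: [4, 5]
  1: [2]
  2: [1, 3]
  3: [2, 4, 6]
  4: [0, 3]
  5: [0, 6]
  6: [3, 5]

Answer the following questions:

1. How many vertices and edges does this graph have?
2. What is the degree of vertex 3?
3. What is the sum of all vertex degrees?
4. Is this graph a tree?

Count: 7 vertices, 7 edges.
Vertex 3 has neighbors [2, 4, 6], degree = 3.
Handshaking lemma: 2 * 7 = 14.
A tree on 7 vertices has 6 edges. This graph has 7 edges (1 extra). Not a tree.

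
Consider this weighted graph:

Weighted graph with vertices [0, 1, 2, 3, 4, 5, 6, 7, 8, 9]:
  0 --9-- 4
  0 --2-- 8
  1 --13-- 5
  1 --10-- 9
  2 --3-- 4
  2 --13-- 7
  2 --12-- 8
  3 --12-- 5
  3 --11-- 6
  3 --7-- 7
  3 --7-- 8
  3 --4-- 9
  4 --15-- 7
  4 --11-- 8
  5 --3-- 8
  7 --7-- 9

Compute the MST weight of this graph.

Applying Kruskal's algorithm (sort edges by weight, add if no cycle):
  Add (0,8) w=2
  Add (2,4) w=3
  Add (5,8) w=3
  Add (3,9) w=4
  Add (3,7) w=7
  Add (3,8) w=7
  Skip (7,9) w=7 (creates cycle)
  Add (0,4) w=9
  Add (1,9) w=10
  Add (3,6) w=11
  Skip (4,8) w=11 (creates cycle)
  Skip (2,8) w=12 (creates cycle)
  Skip (3,5) w=12 (creates cycle)
  Skip (1,5) w=13 (creates cycle)
  Skip (2,7) w=13 (creates cycle)
  Skip (4,7) w=15 (creates cycle)
MST weight = 56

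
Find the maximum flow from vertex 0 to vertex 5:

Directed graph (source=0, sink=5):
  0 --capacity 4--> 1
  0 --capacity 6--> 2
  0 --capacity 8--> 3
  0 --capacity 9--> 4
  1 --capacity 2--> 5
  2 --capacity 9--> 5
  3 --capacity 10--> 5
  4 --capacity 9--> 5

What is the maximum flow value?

Computing max flow:
  Flow on (0->1): 2/4
  Flow on (0->2): 6/6
  Flow on (0->3): 8/8
  Flow on (0->4): 9/9
  Flow on (1->5): 2/2
  Flow on (2->5): 6/9
  Flow on (3->5): 8/10
  Flow on (4->5): 9/9
Maximum flow = 25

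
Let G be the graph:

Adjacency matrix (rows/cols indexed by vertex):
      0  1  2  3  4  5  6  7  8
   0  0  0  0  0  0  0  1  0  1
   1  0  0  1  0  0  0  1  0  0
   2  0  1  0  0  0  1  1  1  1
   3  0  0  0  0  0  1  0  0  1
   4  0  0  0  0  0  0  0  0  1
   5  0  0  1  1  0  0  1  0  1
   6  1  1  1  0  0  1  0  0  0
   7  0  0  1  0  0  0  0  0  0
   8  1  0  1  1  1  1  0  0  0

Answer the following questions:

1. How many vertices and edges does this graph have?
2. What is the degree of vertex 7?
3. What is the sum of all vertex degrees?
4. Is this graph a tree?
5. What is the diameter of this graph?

Count: 9 vertices, 13 edges.
Vertex 7 has neighbors [2], degree = 1.
Handshaking lemma: 2 * 13 = 26.
A tree on 9 vertices has 8 edges. This graph has 13 edges (5 extra). Not a tree.
Diameter (longest shortest path) = 3.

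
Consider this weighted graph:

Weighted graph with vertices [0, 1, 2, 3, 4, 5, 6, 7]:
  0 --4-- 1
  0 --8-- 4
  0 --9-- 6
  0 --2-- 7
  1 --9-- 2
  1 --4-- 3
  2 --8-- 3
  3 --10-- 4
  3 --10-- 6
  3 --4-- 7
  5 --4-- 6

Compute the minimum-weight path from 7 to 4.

Using Dijkstra's algorithm from vertex 7:
Shortest path: 7 -> 0 -> 4
Total weight: 2 + 8 = 10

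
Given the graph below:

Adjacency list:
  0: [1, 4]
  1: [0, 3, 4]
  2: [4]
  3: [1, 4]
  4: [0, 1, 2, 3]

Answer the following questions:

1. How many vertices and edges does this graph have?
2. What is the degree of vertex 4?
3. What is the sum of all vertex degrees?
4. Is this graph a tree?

Count: 5 vertices, 6 edges.
Vertex 4 has neighbors [0, 1, 2, 3], degree = 4.
Handshaking lemma: 2 * 6 = 12.
A tree on 5 vertices has 4 edges. This graph has 6 edges (2 extra). Not a tree.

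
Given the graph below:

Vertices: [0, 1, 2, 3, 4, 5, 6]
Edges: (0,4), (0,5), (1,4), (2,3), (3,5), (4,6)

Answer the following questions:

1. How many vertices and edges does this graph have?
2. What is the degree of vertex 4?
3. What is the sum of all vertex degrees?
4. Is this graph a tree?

Count: 7 vertices, 6 edges.
Vertex 4 has neighbors [0, 1, 6], degree = 3.
Handshaking lemma: 2 * 6 = 12.
A graph is a tree iff it is connected and has exactly n-1 edges. This graph is connected (all 7 vertices in one component) and has 7-1 = 6 edges. It is a tree.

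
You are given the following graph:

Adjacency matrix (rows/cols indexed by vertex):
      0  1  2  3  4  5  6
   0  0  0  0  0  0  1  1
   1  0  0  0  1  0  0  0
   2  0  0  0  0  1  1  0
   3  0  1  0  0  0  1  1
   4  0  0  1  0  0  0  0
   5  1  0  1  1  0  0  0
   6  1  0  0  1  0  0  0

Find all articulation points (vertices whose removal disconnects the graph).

An articulation point is a vertex whose removal disconnects the graph.
Articulation points: [2, 3, 5]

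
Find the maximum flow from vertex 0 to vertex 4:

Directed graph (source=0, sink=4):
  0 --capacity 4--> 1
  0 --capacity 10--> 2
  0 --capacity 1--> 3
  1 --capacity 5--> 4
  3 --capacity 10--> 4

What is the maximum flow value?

Computing max flow:
  Flow on (0->1): 4/4
  Flow on (0->3): 1/1
  Flow on (1->4): 4/5
  Flow on (3->4): 1/10
Maximum flow = 5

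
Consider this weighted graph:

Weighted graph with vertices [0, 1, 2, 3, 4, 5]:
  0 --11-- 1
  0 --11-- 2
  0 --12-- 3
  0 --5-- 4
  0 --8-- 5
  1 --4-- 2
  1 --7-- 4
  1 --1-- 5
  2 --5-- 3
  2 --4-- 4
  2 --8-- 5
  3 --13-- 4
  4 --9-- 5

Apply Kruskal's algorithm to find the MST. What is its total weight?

Applying Kruskal's algorithm (sort edges by weight, add if no cycle):
  Add (1,5) w=1
  Add (1,2) w=4
  Add (2,4) w=4
  Add (0,4) w=5
  Add (2,3) w=5
  Skip (1,4) w=7 (creates cycle)
  Skip (0,5) w=8 (creates cycle)
  Skip (2,5) w=8 (creates cycle)
  Skip (4,5) w=9 (creates cycle)
  Skip (0,1) w=11 (creates cycle)
  Skip (0,2) w=11 (creates cycle)
  Skip (0,3) w=12 (creates cycle)
  Skip (3,4) w=13 (creates cycle)
MST weight = 19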